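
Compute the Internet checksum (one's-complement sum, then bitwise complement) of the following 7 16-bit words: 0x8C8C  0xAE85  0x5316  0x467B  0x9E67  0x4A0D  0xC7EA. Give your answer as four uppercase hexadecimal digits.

One's-complement addition (fold any carry out of bit 15 back into bit 0):
  0x8C8C + 0xAE85 = 0x13B11 → wrap carry → 0x3B12
  0x3B12 + 0x5316 = 0x08E28
  0x8E28 + 0x467B = 0x0D4A3
  0xD4A3 + 0x9E67 = 0x1730A → wrap carry → 0x730B
  0x730B + 0x4A0D = 0x0BD18
  0xBD18 + 0xC7EA = 0x18502 → wrap carry → 0x8503
One's-complement sum = 0x8503.
Checksum = ~0x8503 & 0xFFFF = 0x7AFC.

7AFC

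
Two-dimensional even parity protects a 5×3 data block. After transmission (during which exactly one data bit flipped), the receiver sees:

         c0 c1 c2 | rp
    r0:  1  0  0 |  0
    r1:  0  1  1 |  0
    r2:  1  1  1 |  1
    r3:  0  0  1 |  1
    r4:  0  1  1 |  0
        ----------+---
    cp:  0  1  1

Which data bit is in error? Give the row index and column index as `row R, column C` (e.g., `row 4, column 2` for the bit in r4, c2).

Recompute each row's even parity and compare to rp:
  r0: data parity 1, sent rp 0 → mismatch
  r1: data parity 0, sent rp 0 → ok
  r2: data parity 1, sent rp 1 → ok
  r3: data parity 1, sent rp 1 → ok
  r4: data parity 0, sent rp 0 → ok
Recompute each column's even parity and compare to cp:
  c0: data parity 0, sent cp 0 → ok
  c1: data parity 1, sent cp 1 → ok
  c2: data parity 0, sent cp 1 → mismatch
Exactly one row (r0) and one column (c2) fail → the flipped bit is at their intersection.

row 0, column 2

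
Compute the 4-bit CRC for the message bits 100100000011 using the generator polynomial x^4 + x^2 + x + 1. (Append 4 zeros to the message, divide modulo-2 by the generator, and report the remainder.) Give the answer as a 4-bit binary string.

0101

Append 4 zeros: 1001000000110000. Divide by 10111 (XOR where the leading bit is 1):
  pos 0: 10010 XOR 10111 = 00101
  pos 2: 10100 XOR 10111 = 00011
  pos 5: 11000 XOR 10111 = 01111
  pos 6: 11111 XOR 10111 = 01000
  pos 7: 10001 XOR 10111 = 00110
  pos 9: 11000 XOR 10111 = 01111
  pos 10: 11110 XOR 10111 = 01001
  pos 11: 10010 XOR 10111 = 00101
Remainder (last 4 bits) = 0101. This is the CRC / FCS.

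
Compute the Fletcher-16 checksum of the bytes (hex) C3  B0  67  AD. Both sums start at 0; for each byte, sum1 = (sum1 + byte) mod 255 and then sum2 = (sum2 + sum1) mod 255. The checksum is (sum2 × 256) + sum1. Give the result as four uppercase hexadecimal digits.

9D89

Running sums (mod 255):
  after byte 0 (C3): sum1=195, sum2=195
  after byte 1 (B0): sum1=116, sum2=56
  after byte 2 (67): sum1=219, sum2=20
  after byte 3 (AD): sum1=137, sum2=157
Checksum = sum2·256 + sum1 = 157·256 + 137 = 40329 = 0x9D89.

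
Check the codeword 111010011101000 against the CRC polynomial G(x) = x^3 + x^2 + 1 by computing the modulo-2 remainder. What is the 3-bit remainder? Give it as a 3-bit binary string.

Modulo-2 division of 111010011101000 by 1101:
  pos 0: 1110 XOR 1101 = 0011
  pos 2: 1110 XOR 1101 = 0011
  pos 4: 1101 XOR 1101 = 0000
  pos 8: 1101 XOR 1101 = 0000
Remainder = 000 (zero — the frame passes the CRC check).

000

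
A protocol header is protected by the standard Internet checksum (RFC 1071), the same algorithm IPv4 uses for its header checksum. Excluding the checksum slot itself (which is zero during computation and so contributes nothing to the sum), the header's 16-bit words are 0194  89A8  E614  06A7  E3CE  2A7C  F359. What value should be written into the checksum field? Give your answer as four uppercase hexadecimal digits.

One's-complement addition (fold any carry out of bit 15 back into bit 0):
  0x0194 + 0x89A8 = 0x08B3C
  0x8B3C + 0xE614 = 0x17150 → wrap carry → 0x7151
  0x7151 + 0x06A7 = 0x077F8
  0x77F8 + 0xE3CE = 0x15BC6 → wrap carry → 0x5BC7
  0x5BC7 + 0x2A7C = 0x08643
  0x8643 + 0xF359 = 0x1799C → wrap carry → 0x799D
One's-complement sum = 0x799D.
Checksum = ~0x799D & 0xFFFF = 0x8662.

8662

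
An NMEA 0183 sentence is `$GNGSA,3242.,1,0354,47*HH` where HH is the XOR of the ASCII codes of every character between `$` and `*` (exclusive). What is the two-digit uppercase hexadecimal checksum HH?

45

XOR the ASCII codes of the payload characters:
  'G' = 0x47 → acc = 0x47
  'N' = 0x4E → acc = 0x09
  'G' = 0x47 → acc = 0x4E
  'S' = 0x53 → acc = 0x1D
  'A' = 0x41 → acc = 0x5C
  ',' = 0x2C → acc = 0x70
  '3' = 0x33 → acc = 0x43
  '2' = 0x32 → acc = 0x71
  '4' = 0x34 → acc = 0x45
  '2' = 0x32 → acc = 0x77
  '.' = 0x2E → acc = 0x59
  ',' = 0x2C → acc = 0x75
  '1' = 0x31 → acc = 0x44
  ',' = 0x2C → acc = 0x68
  '0' = 0x30 → acc = 0x58
  '3' = 0x33 → acc = 0x6B
  '5' = 0x35 → acc = 0x5E
  '4' = 0x34 → acc = 0x6A
  ',' = 0x2C → acc = 0x46
  '4' = 0x34 → acc = 0x72
  '7' = 0x37 → acc = 0x45
Checksum = 0x45.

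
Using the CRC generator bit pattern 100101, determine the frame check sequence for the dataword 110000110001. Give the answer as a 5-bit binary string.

01010

Append 5 zeros: 11000011000100000. Divide by 100101 (XOR where the leading bit is 1):
  pos 0: 110000 XOR 100101 = 010101
  pos 1: 101011 XOR 100101 = 001110
  pos 3: 111010 XOR 100101 = 011111
  pos 4: 111110 XOR 100101 = 011011
  pos 5: 110110 XOR 100101 = 010011
  pos 6: 100111 XOR 100101 = 000010
  pos 10: 100000 XOR 100101 = 000101
Remainder (last 5 bits) = 01010. This is the CRC / FCS.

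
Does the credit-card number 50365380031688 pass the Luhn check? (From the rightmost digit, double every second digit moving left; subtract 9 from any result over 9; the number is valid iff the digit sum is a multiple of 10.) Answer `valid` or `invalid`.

From the right, keep odd positions and double even positions (subtract 9 from any doubled value over 9):
  doubled (positions 2,4,...): 7 2 0 7 1 6 1 → sum 24
  kept (positions 1,3,...): 8 6 3 0 3 6 0 → sum 26
Total = 50.
50 mod 10 = 0, so the number is valid.

valid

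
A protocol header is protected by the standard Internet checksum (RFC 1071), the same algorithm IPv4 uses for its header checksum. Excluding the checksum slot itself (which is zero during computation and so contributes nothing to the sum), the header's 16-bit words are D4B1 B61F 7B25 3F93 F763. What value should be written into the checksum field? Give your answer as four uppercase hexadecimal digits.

C311

One's-complement addition (fold any carry out of bit 15 back into bit 0):
  0xD4B1 + 0xB61F = 0x18AD0 → wrap carry → 0x8AD1
  0x8AD1 + 0x7B25 = 0x105F6 → wrap carry → 0x05F7
  0x05F7 + 0x3F93 = 0x0458A
  0x458A + 0xF763 = 0x13CED → wrap carry → 0x3CEE
One's-complement sum = 0x3CEE.
Checksum = ~0x3CEE & 0xFFFF = 0xC311.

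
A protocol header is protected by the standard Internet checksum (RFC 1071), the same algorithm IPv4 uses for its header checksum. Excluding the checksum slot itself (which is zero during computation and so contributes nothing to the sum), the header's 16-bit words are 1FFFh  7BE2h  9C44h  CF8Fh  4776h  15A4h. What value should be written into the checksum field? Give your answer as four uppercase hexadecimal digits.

9B2F

One's-complement addition (fold any carry out of bit 15 back into bit 0):
  0x1FFF + 0x7BE2 = 0x09BE1
  0x9BE1 + 0x9C44 = 0x13825 → wrap carry → 0x3826
  0x3826 + 0xCF8F = 0x107B5 → wrap carry → 0x07B6
  0x07B6 + 0x4776 = 0x04F2C
  0x4F2C + 0x15A4 = 0x064D0
One's-complement sum = 0x64D0.
Checksum = ~0x64D0 & 0xFFFF = 0x9B2F.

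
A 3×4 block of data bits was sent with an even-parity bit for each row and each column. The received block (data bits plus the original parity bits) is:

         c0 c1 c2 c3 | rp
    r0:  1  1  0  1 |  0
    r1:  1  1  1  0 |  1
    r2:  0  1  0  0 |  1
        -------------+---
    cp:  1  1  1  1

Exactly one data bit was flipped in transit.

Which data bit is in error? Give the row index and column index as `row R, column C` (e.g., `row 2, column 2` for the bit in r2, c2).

row 0, column 0

Recompute each row's even parity and compare to rp:
  r0: data parity 1, sent rp 0 → mismatch
  r1: data parity 1, sent rp 1 → ok
  r2: data parity 1, sent rp 1 → ok
Recompute each column's even parity and compare to cp:
  c0: data parity 0, sent cp 1 → mismatch
  c1: data parity 1, sent cp 1 → ok
  c2: data parity 1, sent cp 1 → ok
  c3: data parity 1, sent cp 1 → ok
Exactly one row (r0) and one column (c0) fail → the flipped bit is at their intersection.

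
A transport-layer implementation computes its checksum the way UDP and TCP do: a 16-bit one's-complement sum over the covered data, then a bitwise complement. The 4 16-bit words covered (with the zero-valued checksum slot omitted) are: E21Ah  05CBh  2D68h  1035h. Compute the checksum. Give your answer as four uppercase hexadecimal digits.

One's-complement addition (fold any carry out of bit 15 back into bit 0):
  0xE21A + 0x05CB = 0x0E7E5
  0xE7E5 + 0x2D68 = 0x1154D → wrap carry → 0x154E
  0x154E + 0x1035 = 0x02583
One's-complement sum = 0x2583.
Checksum = ~0x2583 & 0xFFFF = 0xDA7C.

DA7C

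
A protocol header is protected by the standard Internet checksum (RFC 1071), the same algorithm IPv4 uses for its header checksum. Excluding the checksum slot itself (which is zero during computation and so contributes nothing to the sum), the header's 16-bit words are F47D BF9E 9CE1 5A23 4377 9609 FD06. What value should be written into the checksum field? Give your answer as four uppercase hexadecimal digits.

7E56

One's-complement addition (fold any carry out of bit 15 back into bit 0):
  0xF47D + 0xBF9E = 0x1B41B → wrap carry → 0xB41C
  0xB41C + 0x9CE1 = 0x150FD → wrap carry → 0x50FE
  0x50FE + 0x5A23 = 0x0AB21
  0xAB21 + 0x4377 = 0x0EE98
  0xEE98 + 0x9609 = 0x184A1 → wrap carry → 0x84A2
  0x84A2 + 0xFD06 = 0x181A8 → wrap carry → 0x81A9
One's-complement sum = 0x81A9.
Checksum = ~0x81A9 & 0xFFFF = 0x7E56.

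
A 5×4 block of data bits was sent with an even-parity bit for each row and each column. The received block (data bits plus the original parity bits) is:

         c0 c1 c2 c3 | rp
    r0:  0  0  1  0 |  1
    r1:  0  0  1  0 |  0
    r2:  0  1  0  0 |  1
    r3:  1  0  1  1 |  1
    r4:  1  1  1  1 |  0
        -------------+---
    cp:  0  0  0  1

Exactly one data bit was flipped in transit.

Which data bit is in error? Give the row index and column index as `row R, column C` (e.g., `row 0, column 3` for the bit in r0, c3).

row 1, column 3

Recompute each row's even parity and compare to rp:
  r0: data parity 1, sent rp 1 → ok
  r1: data parity 1, sent rp 0 → mismatch
  r2: data parity 1, sent rp 1 → ok
  r3: data parity 1, sent rp 1 → ok
  r4: data parity 0, sent rp 0 → ok
Recompute each column's even parity and compare to cp:
  c0: data parity 0, sent cp 0 → ok
  c1: data parity 0, sent cp 0 → ok
  c2: data parity 0, sent cp 0 → ok
  c3: data parity 0, sent cp 1 → mismatch
Exactly one row (r1) and one column (c3) fail → the flipped bit is at their intersection.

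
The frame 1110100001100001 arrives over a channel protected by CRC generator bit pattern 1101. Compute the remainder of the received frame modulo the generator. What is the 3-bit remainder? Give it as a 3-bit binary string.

Modulo-2 division of 1110100001100001 by 1101:
  pos 0: 1110 XOR 1101 = 0011
  pos 2: 1110 XOR 1101 = 0011
  pos 4: 1100 XOR 1101 = 0001
  pos 7: 1011 XOR 1101 = 0110
  pos 8: 1100 XOR 1101 = 0001
  pos 11: 1000 XOR 1101 = 0101
  pos 12: 1011 XOR 1101 = 0110
Remainder = 110 (nonzero — an error is detected).

110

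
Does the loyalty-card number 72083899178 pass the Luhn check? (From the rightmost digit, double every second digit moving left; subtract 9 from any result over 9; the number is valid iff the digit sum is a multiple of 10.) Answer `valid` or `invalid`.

From the right, keep odd positions and double even positions (subtract 9 from any doubled value over 9):
  doubled (positions 2,4,...): 5 9 7 7 4 → sum 32
  kept (positions 1,3,...): 8 1 9 3 0 7 → sum 28
Total = 60.
60 mod 10 = 0, so the number is valid.

valid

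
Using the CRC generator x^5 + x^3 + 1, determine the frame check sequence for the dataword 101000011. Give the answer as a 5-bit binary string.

00001

Append 5 zeros: 10100001100000. Divide by 101001 (XOR where the leading bit is 1):
  pos 0: 101000 XOR 101001 = 000001
  pos 5: 101100 XOR 101001 = 000101
  pos 8: 101000 XOR 101001 = 000001
Remainder (last 5 bits) = 00001. This is the CRC / FCS.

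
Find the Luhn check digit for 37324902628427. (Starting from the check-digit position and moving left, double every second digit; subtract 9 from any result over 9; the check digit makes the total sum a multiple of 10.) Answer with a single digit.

5

Partial digits right→left: 7 2 4 8 2 6 2 0 9 4 2 3 7 3
Double every second digit counting from the check-digit position (so the 1st, 3rd, 5th, ... of the partial from the right).
  doubled (with −9 where >9): 5 8 4 4 9 4 5 → sum 39
  kept as-is: 2 8 6 0 4 3 3 → sum 26
Total = 39 + 26 = 65.
Check digit = (10 − (65 mod 10)) mod 10 = 5.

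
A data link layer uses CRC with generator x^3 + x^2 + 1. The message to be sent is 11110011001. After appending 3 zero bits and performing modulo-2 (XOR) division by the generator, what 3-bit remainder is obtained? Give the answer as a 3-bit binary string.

101

Append 3 zeros: 11110011001000. Divide by 1101 (XOR where the leading bit is 1):
  pos 0: 1111 XOR 1101 = 0010
  pos 2: 1000 XOR 1101 = 0101
  pos 3: 1011 XOR 1101 = 0110
  pos 4: 1101 XOR 1101 = 0000
  pos 10: 1000 XOR 1101 = 0101
Remainder (last 3 bits) = 101. This is the CRC / FCS.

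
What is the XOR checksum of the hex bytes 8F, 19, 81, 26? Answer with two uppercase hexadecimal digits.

31

XOR the bytes together:
  start with 0x8F
  0x8F ⊕ 0x19 = 0x96
  0x96 ⊕ 0x81 = 0x17
  0x17 ⊕ 0x26 = 0x31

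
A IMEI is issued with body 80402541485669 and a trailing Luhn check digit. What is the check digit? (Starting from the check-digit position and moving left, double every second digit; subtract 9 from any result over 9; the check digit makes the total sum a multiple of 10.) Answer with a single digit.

5

Partial digits right→left: 9 6 6 5 8 4 1 4 5 2 0 4 0 8
Double every second digit counting from the check-digit position (so the 1st, 3rd, 5th, ... of the partial from the right).
  doubled (with −9 where >9): 9 3 7 2 1 0 0 → sum 22
  kept as-is: 6 5 4 4 2 4 8 → sum 33
Total = 22 + 33 = 55.
Check digit = (10 − (55 mod 10)) mod 10 = 5.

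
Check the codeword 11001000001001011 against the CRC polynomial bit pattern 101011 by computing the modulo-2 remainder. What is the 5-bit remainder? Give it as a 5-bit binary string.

Modulo-2 division of 11001000001001011 by 101011:
  pos 0: 110010 XOR 101011 = 011001
  pos 1: 110010 XOR 101011 = 011001
  pos 2: 110010 XOR 101011 = 011001
  pos 3: 110010 XOR 101011 = 011001
  pos 4: 110010 XOR 101011 = 011001
  pos 5: 110011 XOR 101011 = 011000
  pos 6: 110000 XOR 101011 = 011011
  pos 7: 110110 XOR 101011 = 011101
  pos 8: 111011 XOR 101011 = 010000
  pos 9: 100000 XOR 101011 = 001011
  pos 11: 101111 XOR 101011 = 000100
Remainder = 00100 (nonzero — an error is detected).

00100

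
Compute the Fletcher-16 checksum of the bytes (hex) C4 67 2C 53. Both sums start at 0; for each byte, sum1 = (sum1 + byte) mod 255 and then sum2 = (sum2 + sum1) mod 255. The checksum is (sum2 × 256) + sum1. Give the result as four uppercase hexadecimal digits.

F4AB

Running sums (mod 255):
  after byte 0 (C4): sum1=196, sum2=196
  after byte 1 (67): sum1=44, sum2=240
  after byte 2 (2C): sum1=88, sum2=73
  after byte 3 (53): sum1=171, sum2=244
Checksum = sum2·256 + sum1 = 244·256 + 171 = 62635 = 0xF4AB.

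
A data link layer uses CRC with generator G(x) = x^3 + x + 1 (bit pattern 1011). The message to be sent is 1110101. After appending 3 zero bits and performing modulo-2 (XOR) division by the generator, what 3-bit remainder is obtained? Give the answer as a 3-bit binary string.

Append 3 zeros: 1110101000. Divide by 1011 (XOR where the leading bit is 1):
  pos 0: 1110 XOR 1011 = 0101
  pos 1: 1011 XOR 1011 = 0000
  pos 6: 1000 XOR 1011 = 0011
Remainder (last 3 bits) = 011. This is the CRC / FCS.

011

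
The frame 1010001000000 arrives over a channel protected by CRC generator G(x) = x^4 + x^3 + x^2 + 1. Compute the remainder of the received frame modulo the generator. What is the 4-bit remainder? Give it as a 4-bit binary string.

Modulo-2 division of 1010001000000 by 11101:
  pos 0: 10100 XOR 11101 = 01001
  pos 1: 10010 XOR 11101 = 01111
  pos 2: 11111 XOR 11101 = 00010
  pos 5: 10000 XOR 11101 = 01101
  pos 6: 11010 XOR 11101 = 00111
  pos 8: 11100 XOR 11101 = 00001
Remainder = 0001 (nonzero — an error is detected).

0001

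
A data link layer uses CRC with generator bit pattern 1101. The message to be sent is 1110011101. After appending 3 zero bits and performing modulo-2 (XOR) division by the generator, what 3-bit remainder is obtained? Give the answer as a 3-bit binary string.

Append 3 zeros: 1110011101000. Divide by 1101 (XOR where the leading bit is 1):
  pos 0: 1110 XOR 1101 = 0011
  pos 2: 1101 XOR 1101 = 0000
  pos 6: 1101 XOR 1101 = 0000
Remainder (last 3 bits) = 000. This is the CRC / FCS.

000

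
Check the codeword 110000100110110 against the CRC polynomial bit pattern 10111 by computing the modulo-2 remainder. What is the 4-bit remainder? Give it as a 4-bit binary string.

Modulo-2 division of 110000100110110 by 10111:
  pos 0: 11000 XOR 10111 = 01111
  pos 1: 11110 XOR 10111 = 01001
  pos 2: 10011 XOR 10111 = 00100
  pos 4: 10000 XOR 10111 = 00111
  pos 6: 11111 XOR 10111 = 01000
  pos 7: 10000 XOR 10111 = 00111
  pos 9: 11111 XOR 10111 = 01000
  pos 10: 10000 XOR 10111 = 00111
Remainder = 0111 (nonzero — an error is detected).

0111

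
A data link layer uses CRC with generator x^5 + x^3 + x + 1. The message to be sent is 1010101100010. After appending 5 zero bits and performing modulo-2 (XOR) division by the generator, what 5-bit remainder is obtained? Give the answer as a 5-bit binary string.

10010

Append 5 zeros: 101010110001000000. Divide by 101011 (XOR where the leading bit is 1):
  pos 0: 101010 XOR 101011 = 000001
  pos 5: 111000 XOR 101011 = 010011
  pos 6: 100111 XOR 101011 = 001100
  pos 8: 110000 XOR 101011 = 011011
  pos 9: 110110 XOR 101011 = 011101
  pos 10: 111010 XOR 101011 = 010001
  pos 11: 100010 XOR 101011 = 001001
Remainder (last 5 bits) = 10010. This is the CRC / FCS.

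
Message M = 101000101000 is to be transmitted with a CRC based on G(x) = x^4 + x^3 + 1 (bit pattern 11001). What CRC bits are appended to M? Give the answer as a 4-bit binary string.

Append 4 zeros: 1010001010000000. Divide by 11001 (XOR where the leading bit is 1):
  pos 0: 10100 XOR 11001 = 01101
  pos 1: 11010 XOR 11001 = 00011
  pos 4: 11101 XOR 11001 = 00100
  pos 6: 10000 XOR 11001 = 01001
  pos 7: 10010 XOR 11001 = 01011
  pos 8: 10110 XOR 11001 = 01111
  pos 9: 11110 XOR 11001 = 00111
  pos 11: 11100 XOR 11001 = 00101
Remainder (last 4 bits) = 0101. This is the CRC / FCS.

0101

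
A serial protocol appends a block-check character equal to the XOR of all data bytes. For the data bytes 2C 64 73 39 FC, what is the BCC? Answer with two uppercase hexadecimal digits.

FE

XOR the bytes together:
  start with 0x2C
  0x2C ⊕ 0x64 = 0x48
  0x48 ⊕ 0x73 = 0x3B
  0x3B ⊕ 0x39 = 0x02
  0x02 ⊕ 0xFC = 0xFE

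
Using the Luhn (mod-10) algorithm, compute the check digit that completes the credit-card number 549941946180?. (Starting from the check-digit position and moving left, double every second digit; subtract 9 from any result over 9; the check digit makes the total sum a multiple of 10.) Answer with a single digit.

Partial digits right→left: 0 8 1 6 4 9 1 4 9 9 4 5
Double every second digit counting from the check-digit position (so the 1st, 3rd, 5th, ... of the partial from the right).
  doubled (with −9 where >9): 0 2 8 2 9 8 → sum 29
  kept as-is: 8 6 9 4 9 5 → sum 41
Total = 29 + 41 = 70.
Check digit = (10 − (70 mod 10)) mod 10 = 0.

0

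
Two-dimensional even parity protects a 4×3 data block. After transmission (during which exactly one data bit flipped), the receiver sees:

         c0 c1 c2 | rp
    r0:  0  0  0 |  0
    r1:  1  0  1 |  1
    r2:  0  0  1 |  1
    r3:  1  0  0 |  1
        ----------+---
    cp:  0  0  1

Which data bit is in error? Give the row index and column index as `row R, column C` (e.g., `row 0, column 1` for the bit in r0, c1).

row 1, column 2

Recompute each row's even parity and compare to rp:
  r0: data parity 0, sent rp 0 → ok
  r1: data parity 0, sent rp 1 → mismatch
  r2: data parity 1, sent rp 1 → ok
  r3: data parity 1, sent rp 1 → ok
Recompute each column's even parity and compare to cp:
  c0: data parity 0, sent cp 0 → ok
  c1: data parity 0, sent cp 0 → ok
  c2: data parity 0, sent cp 1 → mismatch
Exactly one row (r1) and one column (c2) fail → the flipped bit is at their intersection.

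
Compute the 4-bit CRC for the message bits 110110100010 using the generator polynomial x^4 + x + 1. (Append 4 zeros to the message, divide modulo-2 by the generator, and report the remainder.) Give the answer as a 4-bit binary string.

Append 4 zeros: 1101101000100000. Divide by 10011 (XOR where the leading bit is 1):
  pos 0: 11011 XOR 10011 = 01000
  pos 1: 10000 XOR 10011 = 00011
  pos 4: 11100 XOR 10011 = 01111
  pos 5: 11110 XOR 10011 = 01101
  pos 6: 11011 XOR 10011 = 01000
  pos 7: 10000 XOR 10011 = 00011
  pos 10: 11000 XOR 10011 = 01011
  pos 11: 10110 XOR 10011 = 00101
Remainder (last 4 bits) = 0101. This is the CRC / FCS.

0101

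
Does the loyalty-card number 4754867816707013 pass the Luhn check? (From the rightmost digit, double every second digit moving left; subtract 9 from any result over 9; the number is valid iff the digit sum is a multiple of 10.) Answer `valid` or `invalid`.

From the right, keep odd positions and double even positions (subtract 9 from any doubled value over 9):
  doubled (positions 2,4,...): 2 5 5 2 5 7 1 8 → sum 35
  kept (positions 1,3,...): 3 0 0 6 8 6 4 7 → sum 34
Total = 69.
69 mod 10 = 9, so the number is invalid.

invalid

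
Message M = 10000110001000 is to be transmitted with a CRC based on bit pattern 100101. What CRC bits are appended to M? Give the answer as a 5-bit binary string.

11100

Append 5 zeros: 1000011000100000000. Divide by 100101 (XOR where the leading bit is 1):
  pos 0: 100001 XOR 100101 = 000100
  pos 3: 100100 XOR 100101 = 000001
  pos 8: 101000 XOR 100101 = 001101
  pos 10: 110100 XOR 100101 = 010001
  pos 11: 100010 XOR 100101 = 000111
Remainder (last 5 bits) = 11100. This is the CRC / FCS.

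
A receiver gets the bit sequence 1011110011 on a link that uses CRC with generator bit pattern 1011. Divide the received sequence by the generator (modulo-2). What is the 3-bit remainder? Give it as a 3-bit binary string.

Modulo-2 division of 1011110011 by 1011:
  pos 0: 1011 XOR 1011 = 0000
  pos 4: 1100 XOR 1011 = 0111
  pos 5: 1111 XOR 1011 = 0100
  pos 6: 1001 XOR 1011 = 0010
Remainder = 010 (nonzero — an error is detected).

010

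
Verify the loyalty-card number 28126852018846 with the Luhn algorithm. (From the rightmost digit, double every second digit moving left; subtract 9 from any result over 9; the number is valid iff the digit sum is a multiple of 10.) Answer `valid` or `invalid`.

valid

From the right, keep odd positions and double even positions (subtract 9 from any doubled value over 9):
  doubled (positions 2,4,...): 8 7 0 1 3 2 4 → sum 25
  kept (positions 1,3,...): 6 8 1 2 8 2 8 → sum 35
Total = 60.
60 mod 10 = 0, so the number is valid.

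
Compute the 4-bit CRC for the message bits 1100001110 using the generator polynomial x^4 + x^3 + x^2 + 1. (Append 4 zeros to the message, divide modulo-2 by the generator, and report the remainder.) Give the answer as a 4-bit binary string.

Append 4 zeros: 11000011100000. Divide by 11101 (XOR where the leading bit is 1):
  pos 0: 11000 XOR 11101 = 00101
  pos 2: 10101 XOR 11101 = 01000
  pos 3: 10001 XOR 11101 = 01100
  pos 4: 11001 XOR 11101 = 00100
  pos 6: 10000 XOR 11101 = 01101
  pos 7: 11010 XOR 11101 = 00111
  pos 9: 11100 XOR 11101 = 00001
Remainder (last 4 bits) = 0001. This is the CRC / FCS.

0001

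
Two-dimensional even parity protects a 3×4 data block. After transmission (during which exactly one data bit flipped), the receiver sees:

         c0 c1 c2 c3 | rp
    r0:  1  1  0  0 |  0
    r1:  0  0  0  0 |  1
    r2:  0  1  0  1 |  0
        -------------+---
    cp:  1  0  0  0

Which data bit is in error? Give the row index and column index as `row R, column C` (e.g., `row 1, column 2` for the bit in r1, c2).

row 1, column 3

Recompute each row's even parity and compare to rp:
  r0: data parity 0, sent rp 0 → ok
  r1: data parity 0, sent rp 1 → mismatch
  r2: data parity 0, sent rp 0 → ok
Recompute each column's even parity and compare to cp:
  c0: data parity 1, sent cp 1 → ok
  c1: data parity 0, sent cp 0 → ok
  c2: data parity 0, sent cp 0 → ok
  c3: data parity 1, sent cp 0 → mismatch
Exactly one row (r1) and one column (c3) fail → the flipped bit is at their intersection.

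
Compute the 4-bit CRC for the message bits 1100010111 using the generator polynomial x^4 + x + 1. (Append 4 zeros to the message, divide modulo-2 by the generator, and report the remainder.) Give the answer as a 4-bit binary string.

1110

Append 4 zeros: 11000101110000. Divide by 10011 (XOR where the leading bit is 1):
  pos 0: 11000 XOR 10011 = 01011
  pos 1: 10111 XOR 10011 = 00100
  pos 3: 10001 XOR 10011 = 00010
  pos 6: 10110 XOR 10011 = 00101
  pos 8: 10100 XOR 10011 = 00111
Remainder (last 4 bits) = 1110. This is the CRC / FCS.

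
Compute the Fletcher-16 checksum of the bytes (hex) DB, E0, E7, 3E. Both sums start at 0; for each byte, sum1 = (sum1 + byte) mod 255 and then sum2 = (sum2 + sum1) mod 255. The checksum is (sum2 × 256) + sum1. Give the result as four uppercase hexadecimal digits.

20E2

Running sums (mod 255):
  after byte 0 (DB): sum1=219, sum2=219
  after byte 1 (E0): sum1=188, sum2=152
  after byte 2 (E7): sum1=164, sum2=61
  after byte 3 (3E): sum1=226, sum2=32
Checksum = sum2·256 + sum1 = 32·256 + 226 = 8418 = 0x20E2.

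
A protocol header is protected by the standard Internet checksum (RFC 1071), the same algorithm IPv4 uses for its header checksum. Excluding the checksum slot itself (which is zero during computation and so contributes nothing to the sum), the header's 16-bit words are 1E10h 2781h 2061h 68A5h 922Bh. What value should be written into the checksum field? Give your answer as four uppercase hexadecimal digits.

One's-complement addition (fold any carry out of bit 15 back into bit 0):
  0x1E10 + 0x2781 = 0x04591
  0x4591 + 0x2061 = 0x065F2
  0x65F2 + 0x68A5 = 0x0CE97
  0xCE97 + 0x922B = 0x160C2 → wrap carry → 0x60C3
One's-complement sum = 0x60C3.
Checksum = ~0x60C3 & 0xFFFF = 0x9F3C.

9F3C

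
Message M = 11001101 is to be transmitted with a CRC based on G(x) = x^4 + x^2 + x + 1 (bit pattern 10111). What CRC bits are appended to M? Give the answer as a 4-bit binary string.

Append 4 zeros: 110011010000. Divide by 10111 (XOR where the leading bit is 1):
  pos 0: 11001 XOR 10111 = 01110
  pos 1: 11101 XOR 10111 = 01010
  pos 2: 10100 XOR 10111 = 00011
  pos 5: 11100 XOR 10111 = 01011
  pos 6: 10110 XOR 10111 = 00001
Remainder (last 4 bits) = 0010. This is the CRC / FCS.

0010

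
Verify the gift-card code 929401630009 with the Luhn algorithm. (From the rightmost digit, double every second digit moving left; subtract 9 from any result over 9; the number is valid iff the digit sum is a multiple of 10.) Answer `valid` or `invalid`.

From the right, keep odd positions and double even positions (subtract 9 from any doubled value over 9):
  doubled (positions 2,4,...): 0 0 3 0 9 9 → sum 21
  kept (positions 1,3,...): 9 0 3 1 4 2 → sum 19
Total = 40.
40 mod 10 = 0, so the number is valid.

valid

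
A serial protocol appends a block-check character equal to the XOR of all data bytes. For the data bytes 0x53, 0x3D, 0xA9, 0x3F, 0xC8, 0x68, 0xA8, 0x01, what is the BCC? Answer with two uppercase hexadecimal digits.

XOR the bytes together:
  start with 0x53
  0x53 ⊕ 0x3D = 0x6E
  0x6E ⊕ 0xA9 = 0xC7
  0xC7 ⊕ 0x3F = 0xF8
  0xF8 ⊕ 0xC8 = 0x30
  0x30 ⊕ 0x68 = 0x58
  0x58 ⊕ 0xA8 = 0xF0
  0xF0 ⊕ 0x01 = 0xF1

F1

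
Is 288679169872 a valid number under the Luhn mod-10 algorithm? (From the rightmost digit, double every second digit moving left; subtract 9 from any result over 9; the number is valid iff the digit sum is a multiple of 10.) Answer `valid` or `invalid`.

From the right, keep odd positions and double even positions (subtract 9 from any doubled value over 9):
  doubled (positions 2,4,...): 5 9 2 5 7 4 → sum 32
  kept (positions 1,3,...): 2 8 6 9 6 8 → sum 39
Total = 71.
71 mod 10 = 1, so the number is invalid.

invalid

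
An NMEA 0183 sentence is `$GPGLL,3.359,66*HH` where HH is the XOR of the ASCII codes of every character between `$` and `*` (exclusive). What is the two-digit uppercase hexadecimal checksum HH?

XOR the ASCII codes of the payload characters:
  'G' = 0x47 → acc = 0x47
  'P' = 0x50 → acc = 0x17
  'G' = 0x47 → acc = 0x50
  'L' = 0x4C → acc = 0x1C
  'L' = 0x4C → acc = 0x50
  ',' = 0x2C → acc = 0x7C
  '3' = 0x33 → acc = 0x4F
  '.' = 0x2E → acc = 0x61
  '3' = 0x33 → acc = 0x52
  '5' = 0x35 → acc = 0x67
  '9' = 0x39 → acc = 0x5E
  ',' = 0x2C → acc = 0x72
  '6' = 0x36 → acc = 0x44
  '6' = 0x36 → acc = 0x72
Checksum = 0x72.

72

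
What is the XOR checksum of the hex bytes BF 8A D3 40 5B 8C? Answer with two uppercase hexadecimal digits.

71

XOR the bytes together:
  start with 0xBF
  0xBF ⊕ 0x8A = 0x35
  0x35 ⊕ 0xD3 = 0xE6
  0xE6 ⊕ 0x40 = 0xA6
  0xA6 ⊕ 0x5B = 0xFD
  0xFD ⊕ 0x8C = 0x71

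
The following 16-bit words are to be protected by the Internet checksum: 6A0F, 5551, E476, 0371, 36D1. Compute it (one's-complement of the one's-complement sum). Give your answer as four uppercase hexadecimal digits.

One's-complement addition (fold any carry out of bit 15 back into bit 0):
  0x6A0F + 0x5551 = 0x0BF60
  0xBF60 + 0xE476 = 0x1A3D6 → wrap carry → 0xA3D7
  0xA3D7 + 0x0371 = 0x0A748
  0xA748 + 0x36D1 = 0x0DE19
One's-complement sum = 0xDE19.
Checksum = ~0xDE19 & 0xFFFF = 0x21E6.

21E6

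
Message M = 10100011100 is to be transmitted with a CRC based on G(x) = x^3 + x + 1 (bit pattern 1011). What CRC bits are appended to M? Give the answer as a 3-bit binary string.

000

Append 3 zeros: 10100011100000. Divide by 1011 (XOR where the leading bit is 1):
  pos 0: 1010 XOR 1011 = 0001
  pos 3: 1001 XOR 1011 = 0010
  pos 5: 1011 XOR 1011 = 0000
Remainder (last 3 bits) = 000. This is the CRC / FCS.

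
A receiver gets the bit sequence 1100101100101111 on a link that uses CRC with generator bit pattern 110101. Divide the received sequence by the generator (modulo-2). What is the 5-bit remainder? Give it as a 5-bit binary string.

00000

Modulo-2 division of 1100101100101111 by 110101:
  pos 0: 110010 XOR 110101 = 000111
  pos 3: 111110 XOR 110101 = 001011
  pos 5: 101101 XOR 110101 = 011000
  pos 6: 110000 XOR 110101 = 000101
  pos 9: 101111 XOR 110101 = 011010
  pos 10: 110101 XOR 110101 = 000000
Remainder = 00000 (zero — the frame passes the CRC check).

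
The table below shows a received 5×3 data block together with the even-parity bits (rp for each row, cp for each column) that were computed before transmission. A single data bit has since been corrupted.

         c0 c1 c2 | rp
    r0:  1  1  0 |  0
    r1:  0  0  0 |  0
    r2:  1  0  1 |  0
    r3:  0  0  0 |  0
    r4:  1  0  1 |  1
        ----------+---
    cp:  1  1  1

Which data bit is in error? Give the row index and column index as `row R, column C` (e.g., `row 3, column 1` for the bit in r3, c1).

row 4, column 2

Recompute each row's even parity and compare to rp:
  r0: data parity 0, sent rp 0 → ok
  r1: data parity 0, sent rp 0 → ok
  r2: data parity 0, sent rp 0 → ok
  r3: data parity 0, sent rp 0 → ok
  r4: data parity 0, sent rp 1 → mismatch
Recompute each column's even parity and compare to cp:
  c0: data parity 1, sent cp 1 → ok
  c1: data parity 1, sent cp 1 → ok
  c2: data parity 0, sent cp 1 → mismatch
Exactly one row (r4) and one column (c2) fail → the flipped bit is at their intersection.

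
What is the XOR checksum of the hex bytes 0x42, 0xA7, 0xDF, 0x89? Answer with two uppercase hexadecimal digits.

B3

XOR the bytes together:
  start with 0x42
  0x42 ⊕ 0xA7 = 0xE5
  0xE5 ⊕ 0xDF = 0x3A
  0x3A ⊕ 0x89 = 0xB3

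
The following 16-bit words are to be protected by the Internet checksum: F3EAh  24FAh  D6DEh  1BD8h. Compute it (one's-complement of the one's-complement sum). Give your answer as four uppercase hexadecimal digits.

One's-complement addition (fold any carry out of bit 15 back into bit 0):
  0xF3EA + 0x24FA = 0x118E4 → wrap carry → 0x18E5
  0x18E5 + 0xD6DE = 0x0EFC3
  0xEFC3 + 0x1BD8 = 0x10B9B → wrap carry → 0x0B9C
One's-complement sum = 0x0B9C.
Checksum = ~0x0B9C & 0xFFFF = 0xF463.

F463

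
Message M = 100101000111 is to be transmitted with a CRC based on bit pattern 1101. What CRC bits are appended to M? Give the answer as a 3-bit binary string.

Append 3 zeros: 100101000111000. Divide by 1101 (XOR where the leading bit is 1):
  pos 0: 1001 XOR 1101 = 0100
  pos 1: 1000 XOR 1101 = 0101
  pos 2: 1011 XOR 1101 = 0110
  pos 3: 1100 XOR 1101 = 0001
  pos 6: 1001 XOR 1101 = 0100
  pos 7: 1001 XOR 1101 = 0100
  pos 8: 1001 XOR 1101 = 0100
  pos 9: 1000 XOR 1101 = 0101
  pos 10: 1010 XOR 1101 = 0111
  pos 11: 1110 XOR 1101 = 0011
Remainder (last 3 bits) = 011. This is the CRC / FCS.

011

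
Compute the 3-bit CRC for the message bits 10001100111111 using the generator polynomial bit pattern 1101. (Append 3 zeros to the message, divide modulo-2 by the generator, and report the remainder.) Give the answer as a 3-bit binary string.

Append 3 zeros: 10001100111111000. Divide by 1101 (XOR where the leading bit is 1):
  pos 0: 1000 XOR 1101 = 0101
  pos 1: 1011 XOR 1101 = 0110
  pos 2: 1101 XOR 1101 = 0000
  pos 8: 1111 XOR 1101 = 0010
  pos 10: 1011 XOR 1101 = 0110
  pos 11: 1100 XOR 1101 = 0001
Remainder (last 3 bits) = 100. This is the CRC / FCS.

100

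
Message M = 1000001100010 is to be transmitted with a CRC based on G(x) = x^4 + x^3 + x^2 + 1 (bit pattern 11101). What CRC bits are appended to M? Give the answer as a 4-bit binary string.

1111

Append 4 zeros: 10000011000100000. Divide by 11101 (XOR where the leading bit is 1):
  pos 0: 10000 XOR 11101 = 01101
  pos 1: 11010 XOR 11101 = 00111
  pos 3: 11111 XOR 11101 = 00010
  pos 6: 10000 XOR 11101 = 01101
  pos 7: 11011 XOR 11101 = 00110
  pos 9: 11000 XOR 11101 = 00101
  pos 11: 10100 XOR 11101 = 01001
  pos 12: 10010 XOR 11101 = 01111
Remainder (last 4 bits) = 1111. This is the CRC / FCS.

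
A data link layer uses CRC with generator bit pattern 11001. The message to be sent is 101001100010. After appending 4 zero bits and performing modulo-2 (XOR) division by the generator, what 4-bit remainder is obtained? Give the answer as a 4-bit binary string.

Append 4 zeros: 1010011000100000. Divide by 11001 (XOR where the leading bit is 1):
  pos 0: 10100 XOR 11001 = 01101
  pos 1: 11011 XOR 11001 = 00010
  pos 4: 10100 XOR 11001 = 01101
  pos 5: 11010 XOR 11001 = 00011
  pos 8: 11100 XOR 11001 = 00101
  pos 10: 10100 XOR 11001 = 01101
  pos 11: 11010 XOR 11001 = 00011
Remainder (last 4 bits) = 0011. This is the CRC / FCS.

0011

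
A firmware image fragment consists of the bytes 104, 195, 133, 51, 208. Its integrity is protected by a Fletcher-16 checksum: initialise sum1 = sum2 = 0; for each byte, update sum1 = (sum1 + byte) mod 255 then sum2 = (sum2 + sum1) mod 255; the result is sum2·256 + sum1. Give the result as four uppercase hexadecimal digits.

E0B5

Running sums (mod 255):
  after byte 0 (104): sum1=104, sum2=104
  after byte 1 (195): sum1=44, sum2=148
  after byte 2 (133): sum1=177, sum2=70
  after byte 3 (51): sum1=228, sum2=43
  after byte 4 (208): sum1=181, sum2=224
Checksum = sum2·256 + sum1 = 224·256 + 181 = 57525 = 0xE0B5.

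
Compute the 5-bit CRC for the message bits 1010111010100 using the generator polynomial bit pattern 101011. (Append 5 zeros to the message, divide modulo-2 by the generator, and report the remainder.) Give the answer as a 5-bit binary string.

Append 5 zeros: 101011101010000000. Divide by 101011 (XOR where the leading bit is 1):
  pos 0: 101011 XOR 101011 = 000000
  pos 6: 101010 XOR 101011 = 000001
  pos 11: 100000 XOR 101011 = 001011
Remainder (last 5 bits) = 10110. This is the CRC / FCS.

10110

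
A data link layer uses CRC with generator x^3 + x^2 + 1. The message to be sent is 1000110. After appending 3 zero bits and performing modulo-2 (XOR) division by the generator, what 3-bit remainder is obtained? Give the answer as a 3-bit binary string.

Append 3 zeros: 1000110000. Divide by 1101 (XOR where the leading bit is 1):
  pos 0: 1000 XOR 1101 = 0101
  pos 1: 1011 XOR 1101 = 0110
  pos 2: 1101 XOR 1101 = 0000
Remainder (last 3 bits) = 000. This is the CRC / FCS.

000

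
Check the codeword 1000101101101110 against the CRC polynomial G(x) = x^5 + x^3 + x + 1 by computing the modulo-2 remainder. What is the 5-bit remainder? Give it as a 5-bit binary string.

Modulo-2 division of 1000101101101110 by 101011:
  pos 0: 100010 XOR 101011 = 001001
  pos 2: 100111 XOR 101011 = 001100
  pos 4: 110001 XOR 101011 = 011010
  pos 5: 110101 XOR 101011 = 011110
  pos 6: 111100 XOR 101011 = 010111
  pos 7: 101111 XOR 101011 = 000100
  pos 10: 100110 XOR 101011 = 001101
Remainder = 01101 (nonzero — an error is detected).

01101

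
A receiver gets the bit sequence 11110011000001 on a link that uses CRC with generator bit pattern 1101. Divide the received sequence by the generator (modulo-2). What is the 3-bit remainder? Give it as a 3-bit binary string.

001

Modulo-2 division of 11110011000001 by 1101:
  pos 0: 1111 XOR 1101 = 0010
  pos 2: 1000 XOR 1101 = 0101
  pos 3: 1011 XOR 1101 = 0110
  pos 4: 1101 XOR 1101 = 0000
Remainder = 001 (nonzero — an error is detected).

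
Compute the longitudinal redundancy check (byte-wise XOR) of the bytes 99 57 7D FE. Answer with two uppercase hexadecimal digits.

XOR the bytes together:
  start with 0x99
  0x99 ⊕ 0x57 = 0xCE
  0xCE ⊕ 0x7D = 0xB3
  0xB3 ⊕ 0xFE = 0x4D

4D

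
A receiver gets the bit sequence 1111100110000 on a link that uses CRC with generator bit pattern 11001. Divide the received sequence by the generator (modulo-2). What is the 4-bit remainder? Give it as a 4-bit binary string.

Modulo-2 division of 1111100110000 by 11001:
  pos 0: 11111 XOR 11001 = 00110
  pos 2: 11000 XOR 11001 = 00001
  pos 6: 11100 XOR 11001 = 00101
  pos 8: 10100 XOR 11001 = 01101
Remainder = 1101 (nonzero — an error is detected).

1101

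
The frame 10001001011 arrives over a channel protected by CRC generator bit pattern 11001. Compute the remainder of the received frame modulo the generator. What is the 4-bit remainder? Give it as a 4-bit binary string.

Modulo-2 division of 10001001011 by 11001:
  pos 0: 10001 XOR 11001 = 01000
  pos 1: 10000 XOR 11001 = 01001
  pos 2: 10010 XOR 11001 = 01011
  pos 3: 10111 XOR 11001 = 01110
  pos 4: 11100 XOR 11001 = 00101
  pos 6: 10111 XOR 11001 = 01110
Remainder = 1110 (nonzero — an error is detected).

1110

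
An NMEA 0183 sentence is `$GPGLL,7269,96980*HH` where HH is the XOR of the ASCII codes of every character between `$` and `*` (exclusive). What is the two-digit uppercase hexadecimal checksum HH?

XOR the ASCII codes of the payload characters:
  'G' = 0x47 → acc = 0x47
  'P' = 0x50 → acc = 0x17
  'G' = 0x47 → acc = 0x50
  'L' = 0x4C → acc = 0x1C
  'L' = 0x4C → acc = 0x50
  ',' = 0x2C → acc = 0x7C
  '7' = 0x37 → acc = 0x4B
  '2' = 0x32 → acc = 0x79
  '6' = 0x36 → acc = 0x4F
  '9' = 0x39 → acc = 0x76
  ',' = 0x2C → acc = 0x5A
  '9' = 0x39 → acc = 0x63
  '6' = 0x36 → acc = 0x55
  '9' = 0x39 → acc = 0x6C
  '8' = 0x38 → acc = 0x54
  '0' = 0x30 → acc = 0x64
Checksum = 0x64.

64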